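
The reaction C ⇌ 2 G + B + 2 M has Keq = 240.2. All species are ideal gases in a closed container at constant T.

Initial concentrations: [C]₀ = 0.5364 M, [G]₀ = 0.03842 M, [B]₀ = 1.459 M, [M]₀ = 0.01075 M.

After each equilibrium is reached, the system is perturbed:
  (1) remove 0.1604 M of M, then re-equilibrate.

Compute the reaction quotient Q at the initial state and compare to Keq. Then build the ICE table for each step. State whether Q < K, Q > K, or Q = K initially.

Q₀ = 4.6398e-07; Q < K (proceeds forward)

Q₀ = 4.6398e-07 vs Keq = 240.2 ⇒ Q<K, forward
Step 1:
                    C           G           B           M
  I            0.5364     0.03842       1.459     0.01075
  C           -0.5254       1.051      0.5254       1.051
  E           0.01104       1.089       1.984       1.061
  solve Keq expr → x = 0.5254; check Q = 240.2
Then remove 0.1604 M of M.
Step 2:
                    C           G           B           M
  I           0.01104       1.089       1.984      0.9011
  C         -0.002885     0.00577    0.002885     0.00577
  E          0.008156       1.095       1.987      0.9068
  solve Keq expr → x = 0.002885; check Q = 240.2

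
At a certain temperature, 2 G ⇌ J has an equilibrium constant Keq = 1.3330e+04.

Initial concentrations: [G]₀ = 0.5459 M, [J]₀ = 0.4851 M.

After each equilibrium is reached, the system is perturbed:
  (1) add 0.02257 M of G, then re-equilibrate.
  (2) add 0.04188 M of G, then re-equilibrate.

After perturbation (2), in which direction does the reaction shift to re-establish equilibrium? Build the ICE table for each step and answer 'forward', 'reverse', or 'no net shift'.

Q₀ = 1.628 vs Keq = 1.3330e+04 ⇒ Q<K, forward
Step 1:
                   G          J
  I           0.5459     0.4851
  C          -0.5384     0.2692
  E         0.007522     0.7543
  solve Keq expr → x = 0.2692; check Q = 1.3330e+04
Then add 0.02257 M of G.
Step 2:
                   G          J
  I          0.03009     0.7543
  C         -0.02251    0.01126
  E         0.007578     0.7655
  solve Keq expr → x = 0.01126; check Q = 1.3330e+04
Then add 0.04188 M of G.
Step 3:
                   G          J
  I          0.04946     0.7655
  C         -0.04178    0.02089
  E         0.007681     0.7864
  solve Keq expr → x = 0.02089; check Q = 1.3330e+04

Direction: forward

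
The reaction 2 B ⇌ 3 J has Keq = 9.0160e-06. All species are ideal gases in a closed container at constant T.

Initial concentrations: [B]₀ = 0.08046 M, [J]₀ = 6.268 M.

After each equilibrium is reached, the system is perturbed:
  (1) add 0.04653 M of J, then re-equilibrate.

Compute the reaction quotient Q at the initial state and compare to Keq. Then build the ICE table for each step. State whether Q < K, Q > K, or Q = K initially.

Q₀ = 3.8039e+04; Q > K (proceeds reverse)

Q₀ = 3.8039e+04 vs Keq = 9.0160e-06 ⇒ Q>K, reverse
Step 1:
                   B          J
  I          0.08046      6.268
  C            4.142     -6.214
  E            4.223    0.05438
  solve Keq expr → x = -2.071; check Q = 9.0160e-06
Then add 0.04653 M of J.
Step 2:
                   B          J
  I            4.223     0.1009
  C          0.03084   -0.04627
  E            4.254    0.05464
  solve Keq expr → x = -0.01542; check Q = 9.0160e-06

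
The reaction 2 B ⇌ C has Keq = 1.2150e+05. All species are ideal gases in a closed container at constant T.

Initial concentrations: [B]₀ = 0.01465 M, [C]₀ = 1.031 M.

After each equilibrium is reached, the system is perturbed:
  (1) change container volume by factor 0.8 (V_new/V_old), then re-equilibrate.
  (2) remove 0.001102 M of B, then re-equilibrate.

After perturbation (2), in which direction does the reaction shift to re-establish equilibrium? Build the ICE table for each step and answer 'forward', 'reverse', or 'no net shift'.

Direction: reverse

Q₀ = 4804 vs Keq = 1.2150e+05 ⇒ Q<K, forward
Step 1:
                   B          C
  I          0.01465      1.031
  C         -0.01173   0.005864
  E         0.002921      1.037
  solve Keq expr → x = 0.005864; check Q = 1.2150e+05
Then change container volume by factor 0.8 (V_new/V_old).
Step 2:
                   B          C
  I         0.003652      1.296
  C       -3.8527e-04 1.9263e-04
  E         0.003266      1.296
  solve Keq expr → x = 1.9263e-04; check Q = 1.2150e+05
Then remove 0.001102 M of B.
Step 3:
                   B          C
  I         0.002164      1.296
  C         0.001101 -5.5065e-04
  E         0.003266      1.296
  solve Keq expr → x = -5.5065e-04; check Q = 1.2150e+05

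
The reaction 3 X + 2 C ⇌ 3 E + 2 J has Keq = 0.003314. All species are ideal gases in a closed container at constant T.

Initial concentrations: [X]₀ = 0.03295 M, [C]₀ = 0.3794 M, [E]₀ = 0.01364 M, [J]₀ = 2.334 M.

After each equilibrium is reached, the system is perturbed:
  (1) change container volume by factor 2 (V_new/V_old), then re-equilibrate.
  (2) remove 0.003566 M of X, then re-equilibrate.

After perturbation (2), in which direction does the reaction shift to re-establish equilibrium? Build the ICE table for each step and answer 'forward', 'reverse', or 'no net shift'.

Direction: reverse

Q₀ = 2.685 vs Keq = 0.003314 ⇒ Q>K, reverse
Step 1:
                   X          C          E          J
  I          0.03295     0.3794    0.01364      2.334
  C          0.01163   0.007753   -0.01163  -0.007753
  E          0.04458     0.3872   0.002011      2.326
  solve Keq expr → x = -0.003876; check Q = 0.003314
Then change container volume by factor 2 (V_new/V_old).
Step 2:
                   X          C          E          J
  I          0.02229     0.1936   0.001005      1.163
  C                0          0          0          0
  E          0.02229     0.1936   0.001005      1.163
  solve Keq expr → x = 0; check Q = 0.003314
Then remove 0.003566 M of X.
Step 3:
                   X          C          E          J
  I          0.01872     0.1936   0.001005      1.163
  C       1.5358e-04 1.0239e-04 -1.5358e-04 -1.0239e-04
  E          0.01888     0.1937 8.5189e-04      1.163
  solve Keq expr → x = -5.1194e-05; check Q = 0.003314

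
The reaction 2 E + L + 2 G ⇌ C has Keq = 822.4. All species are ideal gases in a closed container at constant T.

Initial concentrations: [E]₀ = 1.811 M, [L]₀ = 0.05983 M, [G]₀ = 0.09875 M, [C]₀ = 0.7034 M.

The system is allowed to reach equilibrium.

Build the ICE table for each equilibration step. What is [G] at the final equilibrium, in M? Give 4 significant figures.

[G]_eq = 0.07524 M

Q₀ = 367.6 vs Keq = 822.4 ⇒ Q<K, forward
Step 1:
                   E          L          G          C
  Initial      1.811    0.05983    0.09875     0.7034
  Change    -0.02351   -0.01175   -0.02351    0.01175
  Equil        1.787    0.04808    0.07524     0.7152
  solve Keq expr → x = 0.01175; check Q = 822.4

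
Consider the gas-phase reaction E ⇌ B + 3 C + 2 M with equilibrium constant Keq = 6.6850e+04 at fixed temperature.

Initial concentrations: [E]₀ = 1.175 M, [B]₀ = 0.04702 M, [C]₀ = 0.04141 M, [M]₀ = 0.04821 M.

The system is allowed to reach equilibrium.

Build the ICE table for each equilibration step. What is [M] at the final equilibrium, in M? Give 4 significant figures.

Q₀ = 6.6044e-09 vs Keq = 6.6850e+04 ⇒ Q<K, forward
Step 1:
                    E           B           C           M
  init          1.175     0.04702     0.04141     0.04821
  Δ             -1.17        1.17       3.511       2.341
  eq         0.004659       1.217       3.552       2.389
  solve Keq expr → x = 1.17; check Q = 6.6850e+04

[M]_eq = 2.389 M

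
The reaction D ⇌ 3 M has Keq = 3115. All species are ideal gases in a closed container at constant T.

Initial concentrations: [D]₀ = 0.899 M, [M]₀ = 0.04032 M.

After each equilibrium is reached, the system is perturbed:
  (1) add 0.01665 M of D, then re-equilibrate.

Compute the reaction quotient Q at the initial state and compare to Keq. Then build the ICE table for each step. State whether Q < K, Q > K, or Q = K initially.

Q₀ = 7.2912e-05 vs Keq = 3115 ⇒ Q<K, forward
Step 1:
                  D         M
  I           0.899   0.04032
  C         -0.8926     2.678
  E        0.006446     2.718
  solve Keq expr → x = 0.8926; check Q = 3115
Then add 0.01665 M of D.
Step 2:
                  D         M
  I          0.0231     2.718
  C         -0.0163   0.04889
  E          0.0068     2.767
  solve Keq expr → x = 0.0163; check Q = 3115

Q₀ = 7.2912e-05; Q < K (proceeds forward)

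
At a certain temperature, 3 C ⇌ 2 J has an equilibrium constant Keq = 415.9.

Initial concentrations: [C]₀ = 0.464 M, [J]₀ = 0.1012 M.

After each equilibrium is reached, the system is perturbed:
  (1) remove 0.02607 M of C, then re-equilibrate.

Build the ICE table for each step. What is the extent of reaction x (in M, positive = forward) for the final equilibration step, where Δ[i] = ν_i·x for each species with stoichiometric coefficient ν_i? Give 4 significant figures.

Q₀ = 0.1025 vs Keq = 415.9 ⇒ Q<K, forward
Step 1:
                    C           J
  init          0.464      0.1012
  Δ           -0.3956      0.2637
  eq          0.06841      0.3649
  solve Keq expr → x = 0.1319; check Q = 415.9
Then remove 0.02607 M of C.
Step 2:
                    C           J
  init        0.04234      0.3649
  Δ           0.02405    -0.01603
  eq          0.06639      0.3489
  solve Keq expr → x = -0.008017; check Q = 415.9

x = -0.008017 M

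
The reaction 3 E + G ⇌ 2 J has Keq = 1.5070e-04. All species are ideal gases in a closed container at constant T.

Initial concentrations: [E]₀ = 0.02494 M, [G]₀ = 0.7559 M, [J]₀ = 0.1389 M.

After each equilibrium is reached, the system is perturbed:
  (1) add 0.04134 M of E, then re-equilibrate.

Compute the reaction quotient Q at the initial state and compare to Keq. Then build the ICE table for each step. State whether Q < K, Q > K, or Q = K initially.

Q₀ = 1645; Q > K (proceeds reverse)

Q₀ = 1645 vs Keq = 1.5070e-04 ⇒ Q>K, reverse
Step 1:
                    E           G           J
  I           0.02494      0.7559      0.1389
  C            0.2065     0.06883     -0.1377
  E            0.2314      0.8247    0.001241
  solve Keq expr → x = -0.06883; check Q = 1.5070e-04
Then add 0.04134 M of E.
Step 2:
                    E           G           J
  I            0.2728      0.8247    0.001241
  C       -5.1354e-04 -1.7118e-04  3.4236e-04
  E            0.2723      0.8246    0.001584
  solve Keq expr → x = 1.7118e-04; check Q = 1.5070e-04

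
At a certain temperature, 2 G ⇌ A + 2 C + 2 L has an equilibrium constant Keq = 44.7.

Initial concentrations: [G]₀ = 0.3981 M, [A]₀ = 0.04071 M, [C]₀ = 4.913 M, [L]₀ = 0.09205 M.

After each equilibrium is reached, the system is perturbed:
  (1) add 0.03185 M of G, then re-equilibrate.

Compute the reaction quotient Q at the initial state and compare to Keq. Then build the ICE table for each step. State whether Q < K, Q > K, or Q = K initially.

Q₀ = 0.05254; Q < K (proceeds forward)

Q₀ = 0.05254 vs Keq = 44.7 ⇒ Q<K, forward
Step 1:
                    G           A           C           L
  I            0.3981     0.04071       4.913     0.09205
  C           -0.2769      0.1384      0.2769      0.2769
  E            0.1212      0.1792        5.19      0.3689
  solve Keq expr → x = 0.1384; check Q = 44.7
Then add 0.03185 M of G.
Step 2:
                    G           A           C           L
  I            0.1531      0.1792        5.19      0.3689
  C          -0.02082     0.01041     0.02082     0.02082
  E            0.1323      0.1896       5.211      0.3897
  solve Keq expr → x = 0.01041; check Q = 44.7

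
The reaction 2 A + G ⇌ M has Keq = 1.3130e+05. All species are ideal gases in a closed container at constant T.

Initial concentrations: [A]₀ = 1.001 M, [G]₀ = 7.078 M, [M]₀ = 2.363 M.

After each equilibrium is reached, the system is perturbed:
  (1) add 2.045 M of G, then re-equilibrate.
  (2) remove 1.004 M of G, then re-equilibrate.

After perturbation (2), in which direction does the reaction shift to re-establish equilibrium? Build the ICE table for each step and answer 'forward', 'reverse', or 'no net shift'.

Q₀ = 0.3332 vs Keq = 1.3130e+05 ⇒ Q<K, forward
Step 1:
                   A          G          M
  init         1.001      7.078      2.363
  Δ          -0.9992    -0.4996     0.4996
  eq         0.00182      6.578      2.863
  solve Keq expr → x = 0.4996; check Q = 1.3130e+05
Then add 2.045 M of G.
Step 2:
                   A          G          M
  init       0.00182      8.623      2.863
  Δ       -2.3040e-04 -1.1520e-04 1.1520e-04
  eq         0.00159      8.623      2.863
  solve Keq expr → x = 1.1520e-04; check Q = 1.3130e+05
Then remove 1.004 M of G.
Step 3:
                   A          G          M
  init       0.00159      7.619      2.863
  Δ       1.0150e-04 5.0751e-05 -5.0751e-05
  eq        0.001692      7.619      2.863
  solve Keq expr → x = -5.0751e-05; check Q = 1.3130e+05

Direction: reverse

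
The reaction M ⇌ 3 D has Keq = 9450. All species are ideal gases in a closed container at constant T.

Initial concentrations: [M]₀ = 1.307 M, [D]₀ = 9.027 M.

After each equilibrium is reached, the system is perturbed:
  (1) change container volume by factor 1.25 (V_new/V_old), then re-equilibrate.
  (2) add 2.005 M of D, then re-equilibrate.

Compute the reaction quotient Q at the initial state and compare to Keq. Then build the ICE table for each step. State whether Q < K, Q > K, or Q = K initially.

Q₀ = 562.8; Q < K (proceeds forward)

Q₀ = 562.8 vs Keq = 9450 ⇒ Q<K, forward
Step 1:
                  M         D
  I           1.307     9.027
  C          -1.108     3.323
  E          0.1993     12.35
  solve Keq expr → x = 1.108; check Q = 9450
Then change container volume by factor 1.25 (V_new/V_old).
Step 2:
                  M         D
  I          0.1595      9.88
  C        -0.05245    0.1574
  E           0.107     10.04
  solve Keq expr → x = 0.05245; check Q = 9450
Then add 2.005 M of D.
Step 3:
                  M         D
  I           0.107     12.04
  C         0.06849   -0.2055
  E          0.1755     11.84
  solve Keq expr → x = -0.06849; check Q = 9450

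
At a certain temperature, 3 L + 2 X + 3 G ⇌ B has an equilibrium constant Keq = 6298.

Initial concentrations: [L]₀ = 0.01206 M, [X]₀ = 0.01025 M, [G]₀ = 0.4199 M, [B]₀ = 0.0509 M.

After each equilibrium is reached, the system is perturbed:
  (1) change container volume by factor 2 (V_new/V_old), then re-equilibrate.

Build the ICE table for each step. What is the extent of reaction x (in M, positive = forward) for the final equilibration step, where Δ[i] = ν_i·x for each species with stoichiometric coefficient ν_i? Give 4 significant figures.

x = -0.006445 M

Q₀ = 3.7307e+09 vs Keq = 6298 ⇒ Q>K, reverse
Step 1:
                  L         X         G         B
  init      0.01206   0.01025    0.4199    0.0509
  Δ          0.1126   0.07504    0.1126  -0.03752
  eq         0.1246   0.08529    0.5325   0.01338
  solve Keq expr → x = -0.03752; check Q = 6298
Then change container volume by factor 2 (V_new/V_old).
Step 2:
                  L         X         G         B
  init      0.06231   0.04264    0.2662  0.006691
  Δ         0.01933   0.01289   0.01933 -0.006445
  eq        0.08164   0.05553    0.2856 2.4611e-04
  solve Keq expr → x = -0.006445; check Q = 6298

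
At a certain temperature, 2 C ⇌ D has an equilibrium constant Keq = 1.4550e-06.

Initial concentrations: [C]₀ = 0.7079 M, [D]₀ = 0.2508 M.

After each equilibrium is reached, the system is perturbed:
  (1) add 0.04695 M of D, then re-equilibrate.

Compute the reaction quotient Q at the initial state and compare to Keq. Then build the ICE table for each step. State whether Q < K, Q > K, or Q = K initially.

Q₀ = 0.5005 vs Keq = 1.4550e-06 ⇒ Q>K, reverse
Step 1:
                   C          D
  Initial     0.7079     0.2508
  Change      0.5016    -0.2508
  Equil        1.209 2.1285e-06
  solve Keq expr → x = -0.2508; check Q = 1.4550e-06
Then add 0.04695 M of D.
Step 2:
                   C          D
  Initial      1.209    0.04695
  Change      0.0939   -0.04695
  Equil        1.303 2.4718e-06
  solve Keq expr → x = -0.04695; check Q = 1.4550e-06

Q₀ = 0.5005; Q > K (proceeds reverse)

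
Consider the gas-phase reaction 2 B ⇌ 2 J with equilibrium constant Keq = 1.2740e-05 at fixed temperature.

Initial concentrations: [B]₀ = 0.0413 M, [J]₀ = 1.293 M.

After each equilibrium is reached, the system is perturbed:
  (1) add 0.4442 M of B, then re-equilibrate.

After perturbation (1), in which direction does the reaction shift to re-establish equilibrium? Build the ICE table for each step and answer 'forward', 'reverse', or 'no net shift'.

Q₀ = 980.2 vs Keq = 1.2740e-05 ⇒ Q>K, reverse
Step 1:
                  B         J
  Initial    0.0413     1.293
  Change      1.288    -1.288
  Equil        1.33  0.004746
  solve Keq expr → x = -0.6441; check Q = 1.2740e-05
Then add 0.4442 M of B.
Step 2:
                  B         J
  Initial     1.774  0.004746
  Change   -0.00158   0.00158
  Equil       1.772  0.006325
  solve Keq expr → x = 7.8993e-04; check Q = 1.2740e-05

Direction: forward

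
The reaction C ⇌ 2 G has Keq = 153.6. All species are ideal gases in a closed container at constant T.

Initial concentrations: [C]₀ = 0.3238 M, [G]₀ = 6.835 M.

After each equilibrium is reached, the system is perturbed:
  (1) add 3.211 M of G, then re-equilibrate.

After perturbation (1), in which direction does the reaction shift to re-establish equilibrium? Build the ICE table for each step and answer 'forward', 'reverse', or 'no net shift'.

Direction: reverse

Q₀ = 144.3 vs Keq = 153.6 ⇒ Q<K, forward
Step 1:
                   C          G
  I           0.3238      6.835
  C         -0.01668    0.03335
  E           0.3071      6.868
  solve Keq expr → x = 0.01668; check Q = 153.6
Then add 3.211 M of G.
Step 2:
                   C          G
  I           0.3071      10.08
  C           0.2823    -0.5645
  E           0.5894      9.515
  solve Keq expr → x = -0.2823; check Q = 153.6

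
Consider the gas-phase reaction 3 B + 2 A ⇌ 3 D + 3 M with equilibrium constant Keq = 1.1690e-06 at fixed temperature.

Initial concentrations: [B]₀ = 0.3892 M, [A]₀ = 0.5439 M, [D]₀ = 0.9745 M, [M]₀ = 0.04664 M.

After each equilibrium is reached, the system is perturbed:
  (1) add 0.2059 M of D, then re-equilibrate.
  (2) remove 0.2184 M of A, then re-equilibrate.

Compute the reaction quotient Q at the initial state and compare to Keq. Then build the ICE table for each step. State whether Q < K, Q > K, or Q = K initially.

Q₀ = 0.005383 vs Keq = 1.1690e-06 ⇒ Q>K, reverse
Step 1:
                   B          A          D          M
  init        0.3892     0.5439     0.9745    0.04664
  Δ          0.04327    0.02884   -0.04327   -0.04327
  eq          0.4325     0.5727     0.9312   0.003374
  solve Keq expr → x = -0.01442; check Q = 1.1690e-06
Then add 0.2059 M of D.
Step 2:
                   B          A          D          M
  init        0.4325     0.5727      1.137   0.003374
  Δ       6.0429e-04 4.0286e-04 -6.0429e-04 -6.0429e-04
  eq          0.4331     0.5731      1.137    0.00277
  solve Keq expr → x = -2.0143e-04; check Q = 1.1690e-06
Then remove 0.2184 M of A.
Step 3:
                   B          A          D          M
  init        0.4331     0.3547      1.137    0.00277
  Δ       7.5140e-04 5.0093e-04 -7.5140e-04 -7.5140e-04
  eq          0.4338     0.3552      1.136   0.002018
  solve Keq expr → x = -2.5047e-04; check Q = 1.1690e-06

Q₀ = 0.005383; Q > K (proceeds reverse)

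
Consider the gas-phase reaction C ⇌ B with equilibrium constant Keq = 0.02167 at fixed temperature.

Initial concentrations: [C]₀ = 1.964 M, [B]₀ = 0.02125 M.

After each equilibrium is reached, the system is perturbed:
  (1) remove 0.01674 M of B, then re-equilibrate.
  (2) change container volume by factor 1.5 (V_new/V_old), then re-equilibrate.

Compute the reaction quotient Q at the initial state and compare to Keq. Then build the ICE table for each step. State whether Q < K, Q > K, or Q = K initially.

Q₀ = 0.01082; Q < K (proceeds forward)

Q₀ = 0.01082 vs Keq = 0.02167 ⇒ Q<K, forward
Step 1:
                   C          B
  Initial      1.964    0.02125
  Change    -0.02086    0.02086
  Equil        1.943    0.04211
  solve Keq expr → x = 0.02086; check Q = 0.02167
Then remove 0.01674 M of B.
Step 2:
                   C          B
  Initial      1.943    0.02537
  Change    -0.01638    0.01638
  Equil        1.927    0.04175
  solve Keq expr → x = 0.01638; check Q = 0.02167
Then change container volume by factor 1.5 (V_new/V_old).
Step 3:
                   C          B
  Initial      1.285    0.02784
  Change           0          0
  Equil        1.285    0.02784
  solve Keq expr → x = 0; check Q = 0.02167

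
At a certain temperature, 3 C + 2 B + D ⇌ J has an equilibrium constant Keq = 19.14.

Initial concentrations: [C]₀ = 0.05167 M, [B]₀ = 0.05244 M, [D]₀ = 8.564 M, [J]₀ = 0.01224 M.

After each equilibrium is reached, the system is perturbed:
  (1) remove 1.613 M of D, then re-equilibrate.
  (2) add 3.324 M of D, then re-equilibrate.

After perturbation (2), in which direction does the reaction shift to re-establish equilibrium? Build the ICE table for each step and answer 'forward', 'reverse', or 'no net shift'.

Direction: forward

Q₀ = 3768 vs Keq = 19.14 ⇒ Q>K, reverse
Step 1:
                    C           B           D           J
  I           0.05167     0.05244       8.564     0.01224
  C           0.03489     0.02326     0.01163    -0.01163
  E           0.08656      0.0757       8.576  6.1003e-04
  solve Keq expr → x = -0.01163; check Q = 19.14
Then remove 1.613 M of D.
Step 2:
                    C           B           D           J
  I           0.08656      0.0757       6.963  6.1003e-04
  C        3.1924e-04  2.1283e-04  1.0641e-04 -1.0641e-04
  E           0.08688     0.07591       6.963  5.0361e-04
  solve Keq expr → x = -1.0641e-04; check Q = 19.14
Then add 3.324 M of D.
Step 3:
                    C           B           D           J
  I           0.08688     0.07591       10.29  5.0361e-04
  C       -6.4700e-04 -4.3133e-04 -2.1567e-04  2.1567e-04
  E           0.08623     0.07548       10.29  7.1928e-04
  solve Keq expr → x = 2.1567e-04; check Q = 19.14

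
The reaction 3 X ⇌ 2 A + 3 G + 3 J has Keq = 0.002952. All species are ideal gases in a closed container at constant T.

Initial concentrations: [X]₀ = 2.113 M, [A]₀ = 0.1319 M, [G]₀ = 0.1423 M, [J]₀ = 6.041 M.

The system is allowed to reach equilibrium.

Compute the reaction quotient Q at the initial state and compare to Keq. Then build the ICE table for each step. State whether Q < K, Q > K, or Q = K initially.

Q₀ = 0.001171 vs Keq = 0.002952 ⇒ Q<K, forward
Step 1:
                    X           A           G           J
  I             2.113      0.1319      0.1423       6.041
  C          -0.03036     0.02024     0.03036     0.03036
  E             2.083      0.1521      0.1727       6.071
  solve Keq expr → x = 0.01012; check Q = 0.002952

Q₀ = 0.001171; Q < K (proceeds forward)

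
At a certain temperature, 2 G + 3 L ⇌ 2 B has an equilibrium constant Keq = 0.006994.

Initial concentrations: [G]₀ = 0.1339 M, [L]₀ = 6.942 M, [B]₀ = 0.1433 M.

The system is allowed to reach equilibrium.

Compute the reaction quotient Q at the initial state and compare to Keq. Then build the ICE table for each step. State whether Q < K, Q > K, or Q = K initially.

Q₀ = 0.003424; Q < K (proceeds forward)

Q₀ = 0.003424 vs Keq = 0.006994 ⇒ Q<K, forward
Step 1:
                   G          L          B
  init        0.1339      6.942     0.1433
  Δ         -0.02381   -0.03571    0.02381
  eq          0.1101      6.906     0.1671
  solve Keq expr → x = 0.0119; check Q = 0.006994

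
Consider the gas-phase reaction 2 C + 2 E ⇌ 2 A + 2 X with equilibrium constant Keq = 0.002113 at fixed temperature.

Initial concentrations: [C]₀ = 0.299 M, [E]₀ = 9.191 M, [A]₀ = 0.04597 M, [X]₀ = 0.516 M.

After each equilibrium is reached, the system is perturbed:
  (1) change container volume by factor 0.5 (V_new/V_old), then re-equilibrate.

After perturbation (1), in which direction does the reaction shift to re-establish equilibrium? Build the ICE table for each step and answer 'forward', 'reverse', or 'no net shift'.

Direction: no net shift

Q₀ = 7.4504e-05 vs Keq = 0.002113 ⇒ Q<K, forward
Step 1:
                   C          E          A          X
  Initial      0.299      9.191    0.04597      0.516
  Change    -0.09429   -0.09429    0.09429    0.09429
  Equil       0.2047      9.097     0.1403     0.6103
  solve Keq expr → x = 0.04715; check Q = 0.002113
Then change container volume by factor 0.5 (V_new/V_old).
Step 2:
                   C          E          A          X
  Initial     0.4094      18.19     0.2805      1.221
  Change           0          0          0          0
  Equil       0.4094      18.19     0.2805      1.221
  solve Keq expr → x = 0; check Q = 0.002113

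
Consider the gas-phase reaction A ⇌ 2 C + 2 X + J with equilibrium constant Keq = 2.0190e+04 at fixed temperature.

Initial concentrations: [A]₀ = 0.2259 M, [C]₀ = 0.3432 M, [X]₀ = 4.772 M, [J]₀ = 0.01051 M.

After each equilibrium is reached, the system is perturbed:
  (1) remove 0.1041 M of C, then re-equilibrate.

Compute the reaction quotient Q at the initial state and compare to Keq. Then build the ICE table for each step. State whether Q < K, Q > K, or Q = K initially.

Q₀ = 0.1248; Q < K (proceeds forward)

Q₀ = 0.1248 vs Keq = 2.0190e+04 ⇒ Q<K, forward
Step 1:
                    A           C           X           J
  init         0.2259      0.3432       4.772     0.01051
  Δ           -0.2257      0.4514      0.4514      0.2257
  eq       2.0154e-04      0.7946       5.223      0.2362
  solve Keq expr → x = 0.2257; check Q = 2.0190e+04
Then remove 0.1041 M of C.
Step 2:
                    A           C           X           J
  init     2.0154e-04      0.6905       5.223      0.2362
  Δ       -4.9267e-05  9.8534e-05  9.8534e-05  4.9267e-05
  eq       1.5227e-04      0.6906       5.223      0.2363
  solve Keq expr → x = 4.9267e-05; check Q = 2.0190e+04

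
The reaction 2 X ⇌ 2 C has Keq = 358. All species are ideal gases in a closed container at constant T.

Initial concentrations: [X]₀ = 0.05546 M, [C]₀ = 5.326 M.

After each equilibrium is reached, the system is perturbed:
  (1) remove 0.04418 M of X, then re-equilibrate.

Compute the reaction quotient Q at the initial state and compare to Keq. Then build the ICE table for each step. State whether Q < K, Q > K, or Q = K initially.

Q₀ = 9222 vs Keq = 358 ⇒ Q>K, reverse
Step 1:
                  X         C
  Initial   0.05546     5.326
  Change     0.2147   -0.2147
  Equil      0.2701     5.111
  solve Keq expr → x = -0.1073; check Q = 358
Then remove 0.04418 M of X.
Step 2:
                  X         C
  Initial     0.226     5.111
  Change    0.04196  -0.04196
  Equil      0.2679     5.069
  solve Keq expr → x = -0.02098; check Q = 358

Q₀ = 9222; Q > K (proceeds reverse)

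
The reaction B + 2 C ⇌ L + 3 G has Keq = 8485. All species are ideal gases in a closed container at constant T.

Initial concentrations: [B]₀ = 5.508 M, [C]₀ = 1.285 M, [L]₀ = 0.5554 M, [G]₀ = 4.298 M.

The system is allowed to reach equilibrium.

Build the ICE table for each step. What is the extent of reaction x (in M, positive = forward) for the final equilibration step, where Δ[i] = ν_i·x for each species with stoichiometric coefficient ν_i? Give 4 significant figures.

x = 0.6027 M

Q₀ = 4.848 vs Keq = 8485 ⇒ Q<K, forward
Step 1:
                  B         C         L         G
  init        5.508     1.285    0.5554     4.298
  Δ         -0.6027    -1.205    0.6027     1.808
  eq          4.905   0.07959     1.158     6.106
  solve Keq expr → x = 0.6027; check Q = 8485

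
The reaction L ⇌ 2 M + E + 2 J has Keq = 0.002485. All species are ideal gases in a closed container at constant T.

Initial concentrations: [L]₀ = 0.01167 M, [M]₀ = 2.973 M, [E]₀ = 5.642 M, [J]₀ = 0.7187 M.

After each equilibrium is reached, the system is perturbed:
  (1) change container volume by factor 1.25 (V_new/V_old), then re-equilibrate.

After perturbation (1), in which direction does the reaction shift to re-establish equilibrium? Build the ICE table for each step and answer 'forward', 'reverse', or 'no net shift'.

Direction: forward

Q₀ = 2207 vs Keq = 0.002485 ⇒ Q>K, reverse
Step 1:
                  L         M         E         J
  init      0.01167     2.973     5.642    0.7187
  Δ          0.3564   -0.7129   -0.3564   -0.7129
  eq         0.3681      2.26     5.286  0.005821
  solve Keq expr → x = -0.3564; check Q = 0.002485
Then change container volume by factor 1.25 (V_new/V_old).
Step 2:
                  L         M         E         J
  init       0.2945     1.808     4.228  0.004657
  Δ       -0.001296  0.002592  0.001296  0.002592
  eq         0.2932     1.811      4.23  0.007248
  solve Keq expr → x = 0.001296; check Q = 0.002485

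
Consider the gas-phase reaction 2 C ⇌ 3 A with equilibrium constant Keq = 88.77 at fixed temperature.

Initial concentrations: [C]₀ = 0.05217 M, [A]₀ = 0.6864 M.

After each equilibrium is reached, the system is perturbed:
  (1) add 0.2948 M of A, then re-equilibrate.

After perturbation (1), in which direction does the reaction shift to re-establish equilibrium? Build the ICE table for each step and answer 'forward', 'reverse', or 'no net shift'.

Direction: reverse

Q₀ = 118.8 vs Keq = 88.77 ⇒ Q>K, reverse
Step 1:
                   C          A
  I          0.05217     0.6864
  C          0.00684   -0.01026
  E          0.05901     0.6761
  solve Keq expr → x = -0.00342; check Q = 88.77
Then add 0.2948 M of A.
Step 2:
                   C          A
  I          0.05901     0.9709
  C          0.03452   -0.05178
  E          0.09353     0.9192
  solve Keq expr → x = -0.01726; check Q = 88.77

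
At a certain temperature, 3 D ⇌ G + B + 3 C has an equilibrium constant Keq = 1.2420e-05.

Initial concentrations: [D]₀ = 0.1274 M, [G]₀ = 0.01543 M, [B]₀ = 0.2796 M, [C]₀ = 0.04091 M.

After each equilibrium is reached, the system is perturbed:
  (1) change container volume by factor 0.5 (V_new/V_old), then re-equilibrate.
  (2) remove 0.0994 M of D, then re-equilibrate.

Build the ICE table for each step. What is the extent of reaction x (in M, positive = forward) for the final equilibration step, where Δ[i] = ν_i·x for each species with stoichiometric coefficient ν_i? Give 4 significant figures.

x = -0.00287 M

Q₀ = 1.4285e-04 vs Keq = 1.2420e-05 ⇒ Q>K, reverse
Step 1:
                   D          G          B          C
  Initial     0.1274    0.01543     0.2796    0.04091
  Change     0.01687  -0.005625  -0.005625   -0.01687
  Equil       0.1443   0.009805      0.274    0.02404
  solve Keq expr → x = -0.005625; check Q = 1.2420e-05
Then change container volume by factor 0.5 (V_new/V_old).
Step 2:
                   D          G          B          C
  Initial     0.2885    0.01961      0.548    0.04807
  Change     0.01343  -0.004475  -0.004475   -0.01343
  Equil        0.302    0.01513     0.5435    0.03464
  solve Keq expr → x = -0.004475; check Q = 1.2420e-05
Then remove 0.0994 M of D.
Step 3:
                   D          G          B          C
  Initial     0.2026    0.01513     0.5435    0.03464
  Change    0.008611   -0.00287   -0.00287  -0.008611
  Equil       0.2112    0.01226     0.5406    0.02603
  solve Keq expr → x = -0.00287; check Q = 1.2420e-05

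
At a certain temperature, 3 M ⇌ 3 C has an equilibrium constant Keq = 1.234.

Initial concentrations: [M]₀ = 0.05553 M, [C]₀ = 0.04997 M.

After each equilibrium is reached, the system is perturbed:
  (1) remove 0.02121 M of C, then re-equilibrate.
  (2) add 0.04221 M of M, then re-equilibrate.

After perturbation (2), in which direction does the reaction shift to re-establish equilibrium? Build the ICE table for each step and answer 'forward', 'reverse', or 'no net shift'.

Direction: forward

Q₀ = 0.7287 vs Keq = 1.234 ⇒ Q<K, forward
Step 1:
                  M         C
  Initial   0.05553   0.04997
  Change  -0.004628  0.004628
  Equil      0.0509    0.0546
  solve Keq expr → x = 0.001543; check Q = 1.234
Then remove 0.02121 M of C.
Step 2:
                  M         C
  Initial    0.0509   0.03339
  Change   -0.01023   0.01023
  Equil     0.04067   0.04362
  solve Keq expr → x = 0.003411; check Q = 1.234
Then add 0.04221 M of M.
Step 3:
                  M         C
  Initial   0.08288   0.04362
  Change   -0.02184   0.02184
  Equil     0.06103   0.06547
  solve Keq expr → x = 0.007281; check Q = 1.234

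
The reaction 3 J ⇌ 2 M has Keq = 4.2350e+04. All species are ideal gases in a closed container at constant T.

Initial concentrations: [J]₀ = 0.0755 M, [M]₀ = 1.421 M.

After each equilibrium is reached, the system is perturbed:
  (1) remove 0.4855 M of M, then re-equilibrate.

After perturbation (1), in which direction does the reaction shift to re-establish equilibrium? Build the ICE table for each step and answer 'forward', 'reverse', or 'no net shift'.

Direction: forward

Q₀ = 4692 vs Keq = 4.2350e+04 ⇒ Q<K, forward
Step 1:
                  J         M
  init       0.0755     1.421
  Δ         -0.0388   0.02587
  eq         0.0367     1.447
  solve Keq expr → x = 0.01293; check Q = 4.2350e+04
Then remove 0.4855 M of M.
Step 2:
                  J         M
  init       0.0367    0.9614
  Δ       -0.008643  0.005762
  eq        0.02806    0.9671
  solve Keq expr → x = 0.002881; check Q = 4.2350e+04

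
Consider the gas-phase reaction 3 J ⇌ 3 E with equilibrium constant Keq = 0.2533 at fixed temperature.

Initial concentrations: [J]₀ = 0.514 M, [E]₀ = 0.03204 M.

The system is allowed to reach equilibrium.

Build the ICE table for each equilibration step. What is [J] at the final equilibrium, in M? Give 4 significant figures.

[J]_eq = 0.3344 M

Q₀ = 2.4221e-04 vs Keq = 0.2533 ⇒ Q<K, forward
Step 1:
                  J         E
  init        0.514   0.03204
  Δ         -0.1796    0.1796
  eq         0.3344    0.2116
  solve Keq expr → x = 0.05985; check Q = 0.2533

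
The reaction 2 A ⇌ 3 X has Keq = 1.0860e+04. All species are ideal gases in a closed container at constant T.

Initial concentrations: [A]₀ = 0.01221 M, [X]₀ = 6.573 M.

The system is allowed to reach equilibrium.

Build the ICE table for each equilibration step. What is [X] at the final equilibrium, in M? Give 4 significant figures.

[X]_eq = 6.36 M

Q₀ = 1.9048e+06 vs Keq = 1.0860e+04 ⇒ Q>K, reverse
Step 1:
                  A         X
  I         0.01221     6.573
  C          0.1417   -0.2126
  E          0.1539      6.36
  solve Keq expr → x = -0.07086; check Q = 1.0860e+04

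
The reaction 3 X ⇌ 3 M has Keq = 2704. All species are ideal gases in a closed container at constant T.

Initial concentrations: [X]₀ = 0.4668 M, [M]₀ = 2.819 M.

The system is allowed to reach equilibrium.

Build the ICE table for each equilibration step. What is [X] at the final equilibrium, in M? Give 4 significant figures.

Q₀ = 220.2 vs Keq = 2704 ⇒ Q<K, forward
Step 1:
                    X           M
  init         0.4668       2.819
  Δ           -0.2467      0.2467
  eq           0.2201       3.066
  solve Keq expr → x = 0.08225; check Q = 2704

[X]_eq = 0.2201 M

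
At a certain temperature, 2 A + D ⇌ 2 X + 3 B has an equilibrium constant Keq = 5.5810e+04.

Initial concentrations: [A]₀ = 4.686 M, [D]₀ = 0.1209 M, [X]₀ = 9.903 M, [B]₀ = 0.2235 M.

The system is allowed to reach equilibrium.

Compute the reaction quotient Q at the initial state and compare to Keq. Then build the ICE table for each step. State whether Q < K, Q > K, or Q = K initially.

Q₀ = 0.4124; Q < K (proceeds forward)

Q₀ = 0.4124 vs Keq = 5.5810e+04 ⇒ Q<K, forward
Step 1:
                   A          D          X          B
  Initial      4.686     0.1209      9.903     0.2235
  Change     -0.2418    -0.1209     0.2418     0.3626
  Equil        4.444 1.8801e-05      10.14     0.5861
  solve Keq expr → x = 0.1209; check Q = 5.5810e+04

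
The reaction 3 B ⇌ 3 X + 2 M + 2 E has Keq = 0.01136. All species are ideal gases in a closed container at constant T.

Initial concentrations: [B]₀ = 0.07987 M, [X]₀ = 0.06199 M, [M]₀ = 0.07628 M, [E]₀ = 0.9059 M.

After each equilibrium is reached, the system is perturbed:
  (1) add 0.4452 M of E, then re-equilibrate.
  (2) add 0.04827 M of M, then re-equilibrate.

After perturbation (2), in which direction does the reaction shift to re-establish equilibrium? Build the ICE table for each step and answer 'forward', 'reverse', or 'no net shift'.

Q₀ = 0.002233 vs Keq = 0.01136 ⇒ Q<K, forward
Step 1:
                  B         X         M         E
  Initial   0.07987   0.06199   0.07628    0.9059
  Change   -0.01583   0.01583   0.01055   0.01055
  Equil     0.06404   0.07782   0.08683    0.9165
  solve Keq expr → x = 0.005276; check Q = 0.01136
Then add 0.4452 M of E.
Step 2:
                  B         X         M         E
  Initial   0.06404   0.07782   0.08683     1.362
  Change   0.007791 -0.007791 -0.005194 -0.005194
  Equil     0.07183   0.07003   0.08164     1.356
  solve Keq expr → x = -0.002597; check Q = 0.01136
Then add 0.04827 M of M.
Step 3:
                  B         X         M         E
  Initial   0.07183   0.07003    0.1299     1.356
  Change   0.009599 -0.009599 -0.006399 -0.006399
  Equil     0.08143   0.06043    0.1235      1.35
  solve Keq expr → x = -0.0032; check Q = 0.01136

Direction: reverse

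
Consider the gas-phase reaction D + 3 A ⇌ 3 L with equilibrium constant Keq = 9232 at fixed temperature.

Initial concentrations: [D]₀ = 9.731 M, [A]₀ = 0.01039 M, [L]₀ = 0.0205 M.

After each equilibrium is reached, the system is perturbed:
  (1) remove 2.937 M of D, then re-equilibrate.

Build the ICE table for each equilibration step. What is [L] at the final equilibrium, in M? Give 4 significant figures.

Q₀ = 0.7893 vs Keq = 9232 ⇒ Q<K, forward
Step 1:
                  D         A         L
  init        9.731   0.01039    0.0205
  Δ       -0.003238 -0.009715  0.009715
  eq          9.728 6.7472e-04   0.03022
  solve Keq expr → x = 0.003238; check Q = 9232
Then remove 2.937 M of D.
Step 2:
                  D         A         L
  init        6.791 6.7472e-04   0.03022
  Δ       2.7923e-05 8.3768e-05 -8.3768e-05
  eq          6.791 7.5849e-04   0.03013
  solve Keq expr → x = -2.7923e-05; check Q = 9232

[L]_eq = 0.03013 M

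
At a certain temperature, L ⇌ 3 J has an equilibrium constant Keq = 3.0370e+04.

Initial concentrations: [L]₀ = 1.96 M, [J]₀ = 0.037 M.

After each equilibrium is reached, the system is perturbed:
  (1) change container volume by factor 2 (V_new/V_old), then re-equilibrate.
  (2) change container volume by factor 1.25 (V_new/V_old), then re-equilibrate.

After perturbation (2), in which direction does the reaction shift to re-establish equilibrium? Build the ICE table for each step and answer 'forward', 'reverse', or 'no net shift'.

Q₀ = 2.5843e-05 vs Keq = 3.0370e+04 ⇒ Q<K, forward
Step 1:
                    L           J
  I              1.96       0.037
  C            -1.953        5.86
  E          0.006751       5.897
  solve Keq expr → x = 1.953; check Q = 3.0370e+04
Then change container volume by factor 2 (V_new/V_old).
Step 2:
                    L           J
  I          0.003376       2.948
  C         -0.002525    0.007576
  E        8.5044e-04       2.956
  solve Keq expr → x = 0.002525; check Q = 3.0370e+04
Then change container volume by factor 1.25 (V_new/V_old).
Step 3:
                    L           J
  I        6.8036e-04       2.365
  C       -2.4452e-04  7.3357e-04
  E        4.3583e-04       2.365
  solve Keq expr → x = 2.4452e-04; check Q = 3.0370e+04

Direction: forward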